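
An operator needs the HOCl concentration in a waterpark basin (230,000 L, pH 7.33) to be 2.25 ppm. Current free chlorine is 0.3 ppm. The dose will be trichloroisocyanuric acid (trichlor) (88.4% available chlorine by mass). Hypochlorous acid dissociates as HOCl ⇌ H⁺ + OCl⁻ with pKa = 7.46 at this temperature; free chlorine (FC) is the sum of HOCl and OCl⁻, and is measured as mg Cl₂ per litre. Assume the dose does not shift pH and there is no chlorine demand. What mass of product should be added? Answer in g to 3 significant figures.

[OCl⁻]/[HOCl] = 10^(pH − pKa) = 10^(7.33 − 7.46) = 0.7413; fraction as HOCl = 1/(1 + 0.7413) = 0.5743.
Free chlorine required for 2.25 ppm HOCl: 2.25 / 0.5743 = 3.918 ppm.
FC to add: 3.918 − 0.3 = 3.618 mg/L as Cl₂.
Cl₂ equivalent: 3.618 mg/L × 230,000 L = 832.1 g.
Product at 88.4% available Cl: 832.1 / 0.884 = 941.3 g.

941 g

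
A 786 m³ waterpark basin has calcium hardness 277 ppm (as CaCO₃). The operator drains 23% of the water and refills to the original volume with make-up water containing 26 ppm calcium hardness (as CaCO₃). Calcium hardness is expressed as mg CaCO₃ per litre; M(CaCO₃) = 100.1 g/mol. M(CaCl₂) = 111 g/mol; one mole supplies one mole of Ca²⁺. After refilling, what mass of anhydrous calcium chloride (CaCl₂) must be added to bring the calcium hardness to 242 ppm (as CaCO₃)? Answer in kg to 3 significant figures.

19.8 kg

Volume: 786 m³ = 786,000 L.
After draining 23% and refilling: 277 × 0.77 + 26 × 0.23 = 219.27 ppm.
Deficit to target: 242 − 219.27 = 22.73 mg/L.
As CaCO₃: 22.73 mg/L × 786,000 L = 17,870 g; ÷ 100.1 = 178.5 mol Ca²⁺.
Mass: 178.5 × 111 = 19,810 g.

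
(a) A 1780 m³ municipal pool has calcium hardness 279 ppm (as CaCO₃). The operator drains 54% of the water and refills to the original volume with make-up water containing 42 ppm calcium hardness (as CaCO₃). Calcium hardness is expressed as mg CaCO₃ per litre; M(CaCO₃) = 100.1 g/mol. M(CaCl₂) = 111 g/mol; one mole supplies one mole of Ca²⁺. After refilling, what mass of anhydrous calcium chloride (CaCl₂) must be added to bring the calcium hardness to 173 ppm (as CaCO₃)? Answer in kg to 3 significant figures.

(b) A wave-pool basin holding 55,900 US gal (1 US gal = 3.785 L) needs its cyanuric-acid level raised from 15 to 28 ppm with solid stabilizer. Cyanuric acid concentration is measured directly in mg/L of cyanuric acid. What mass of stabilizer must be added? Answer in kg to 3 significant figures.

(a) 43.4 kg; (b) 2.75 kg

(a) Volume: 1780 m³ = 1,780,000 L.
(a) After draining 54% and refilling: 279 × 0.46 + 42 × 0.54 = 151.02 ppm.
(a) Deficit to target: 173 − 151.02 = 21.98 mg/L.
(a) As CaCO₃: 21.98 mg/L × 1,780,000 L = 39,120 g; ÷ 100.1 = 390.9 mol Ca²⁺.
(a) Mass: 390.9 × 111 = 43,380 g.

(b) Volume: 55,900 US gal × 3.785 L/gal = 211,582 L.
(b) CYA to add: (28 − 15) = 13 mg/L × 211,582 L = 2751 g cyanuric acid.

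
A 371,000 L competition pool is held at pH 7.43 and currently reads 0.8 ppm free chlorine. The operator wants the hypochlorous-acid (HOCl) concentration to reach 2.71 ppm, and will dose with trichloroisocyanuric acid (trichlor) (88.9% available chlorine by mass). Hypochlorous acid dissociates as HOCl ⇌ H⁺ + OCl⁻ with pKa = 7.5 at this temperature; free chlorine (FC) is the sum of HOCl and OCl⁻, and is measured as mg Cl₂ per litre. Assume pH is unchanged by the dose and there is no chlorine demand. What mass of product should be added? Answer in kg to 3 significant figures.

1.76 kg

[OCl⁻]/[HOCl] = 10^(pH − pKa) = 10^(7.43 − 7.5) = 0.8511; fraction as HOCl = 1/(1 + 0.8511) = 0.5402.
Free chlorine required for 2.71 ppm HOCl: 2.71 / 0.5402 = 5.017 ppm.
FC to add: 5.017 − 0.8 = 4.217 mg/L as Cl₂.
Cl₂ equivalent: 4.217 mg/L × 371,000 L = 1564 g.
Product at 88.9% available Cl: 1564 / 0.889 = 1760 g.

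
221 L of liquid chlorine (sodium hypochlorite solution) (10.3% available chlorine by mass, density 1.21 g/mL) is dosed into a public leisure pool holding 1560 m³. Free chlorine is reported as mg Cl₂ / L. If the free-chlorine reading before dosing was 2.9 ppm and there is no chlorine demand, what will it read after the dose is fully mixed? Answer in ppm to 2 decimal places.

Volume: 1560 m³ = 1,560,000 L.
Mass of solution: 221 L × 1000 mL/L × 1.21 g/mL = 267,400 g.
Available chlorine delivered: 267,400 g × 0.103 = 27,540 g as Cl₂.
Concentration rise: 27,540 g / 1,560,000 L = 17.66 mg/L = 17.66 ppm.
Final FC: 2.9 + 17.66 = 20.56 ppm.

20.56 ppm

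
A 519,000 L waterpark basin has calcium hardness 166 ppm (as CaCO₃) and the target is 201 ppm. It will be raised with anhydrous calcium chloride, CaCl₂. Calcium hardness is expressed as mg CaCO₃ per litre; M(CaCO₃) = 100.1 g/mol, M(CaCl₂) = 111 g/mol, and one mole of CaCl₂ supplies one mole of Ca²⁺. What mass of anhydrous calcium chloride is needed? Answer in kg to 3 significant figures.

Hardness to add: (201 − 166) = 35 mg/L as CaCO₃ × 519,000 L = 18,160 g as CaCO₃.
Moles of Ca²⁺ (1 mol Ca²⁺ ≡ 1 mol CaCO₃): 18,160 / 100.1 g/mol = 181.5 mol.
Mass of CaCl₂: 181.5 × 111 = 20,140 g.

20.1 kg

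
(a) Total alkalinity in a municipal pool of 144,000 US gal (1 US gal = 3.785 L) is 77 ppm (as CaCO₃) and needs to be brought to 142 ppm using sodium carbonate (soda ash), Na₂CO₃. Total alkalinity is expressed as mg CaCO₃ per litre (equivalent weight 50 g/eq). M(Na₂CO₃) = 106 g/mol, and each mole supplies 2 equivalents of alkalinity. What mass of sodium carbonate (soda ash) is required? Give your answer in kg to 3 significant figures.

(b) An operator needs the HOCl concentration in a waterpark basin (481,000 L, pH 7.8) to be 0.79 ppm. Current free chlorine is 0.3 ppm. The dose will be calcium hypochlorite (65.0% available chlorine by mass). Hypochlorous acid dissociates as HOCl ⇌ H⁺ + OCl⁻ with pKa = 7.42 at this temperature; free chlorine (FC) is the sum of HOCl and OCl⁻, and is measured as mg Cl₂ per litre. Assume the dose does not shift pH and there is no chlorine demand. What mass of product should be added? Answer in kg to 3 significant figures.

(a) Volume: 144,000 US gal × 3.785 L/gal = 545,040 L.
(a) Alkalinity to add: (142 − 77) = 65 mg/L as CaCO₃ × 545,040 L = 35,430 g as CaCO₃.
(a) Equivalents: 35,430 g ÷ 50 g/eq = 708.6 eq.
(a) Each mole of Na₂CO₃ supplies 2 eq, so 708.6 / 2 = 354.3 mol.
(a) Mass: 354.3 mol × 106 g/mol = 37,550 g.

(b) [OCl⁻]/[HOCl] = 10^(pH − pKa) = 10^(7.8 − 7.42) = 2.399; fraction as HOCl = 1/(1 + 2.399) = 0.2942.
(b) Free chlorine required for 0.79 ppm HOCl: 0.79 / 0.2942 = 2.685 ppm.
(b) FC to add: 2.685 − 0.3 = 2.385 mg/L as Cl₂.
(b) Cl₂ equivalent: 2.385 mg/L × 481,000 L = 1147 g.
(b) Product at 65.0% available Cl: 1147 / 0.65 = 1765 g.

(a) 37.6 kg; (b) 1.76 kg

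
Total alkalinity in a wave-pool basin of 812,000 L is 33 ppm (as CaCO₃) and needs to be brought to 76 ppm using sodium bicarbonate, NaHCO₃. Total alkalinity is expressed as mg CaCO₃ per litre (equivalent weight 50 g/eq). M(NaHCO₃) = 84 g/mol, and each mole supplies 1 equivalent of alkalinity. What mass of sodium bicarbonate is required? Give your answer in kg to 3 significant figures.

Alkalinity to add: (76 − 33) = 43 mg/L as CaCO₃ × 812,000 L = 34,920 g as CaCO₃.
Equivalents: 34,920 g ÷ 50 g/eq = 698.3 eq.
NaHCO₃ supplies 1 eq per mole → 698.3 mol.
Mass: 698.3 mol × 84 g/mol = 58,660 g.

58.7 kg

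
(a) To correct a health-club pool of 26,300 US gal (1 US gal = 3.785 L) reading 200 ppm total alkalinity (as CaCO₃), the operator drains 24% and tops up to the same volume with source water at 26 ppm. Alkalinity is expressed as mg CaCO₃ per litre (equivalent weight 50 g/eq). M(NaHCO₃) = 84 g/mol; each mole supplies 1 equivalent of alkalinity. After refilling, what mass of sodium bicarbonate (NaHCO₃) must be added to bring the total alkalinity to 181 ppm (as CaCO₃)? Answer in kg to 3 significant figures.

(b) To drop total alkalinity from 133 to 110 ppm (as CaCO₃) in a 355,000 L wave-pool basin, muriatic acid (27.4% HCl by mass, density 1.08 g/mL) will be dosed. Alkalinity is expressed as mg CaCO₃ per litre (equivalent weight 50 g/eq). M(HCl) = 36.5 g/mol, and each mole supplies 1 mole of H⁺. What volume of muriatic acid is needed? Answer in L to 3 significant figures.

(a) Volume: 26,300 US gal × 3.785 L/gal = 99,546 L.
(a) After draining 24% and refilling: 200 × 0.76 + 26 × 0.24 = 158.24 ppm.
(a) Deficit to target: 181 − 158.24 = 22.76 mg/L.
(a) As CaCO₃: 22.76 mg/L × 99,546 L = 2266 g; ÷ 50 g/eq ÷ 1 = 45.31 mol NaHCO₃.
(a) Mass: 45.31 × 84 = 3806 g.

(b) Alkalinity to neutralize: (133 − 110) = 23 mg/L as CaCO₃ × 355,000 L = 8165 g as CaCO₃.
(b) Equivalents of H⁺ required: 8165 ÷ 50 g/eq = 163.3 eq = 163.3 mol HCl.
(b) Mass of HCl: 163.3 × 36.5 = 5960 g.
(b) Mass of 27.4% solution: 5960 / 0.274 = 21,750 g.
(b) Volume: 21,750 g ÷ 1.08 g/mL = 20,140 mL.

(a) 3.81 kg; (b) 20.1 L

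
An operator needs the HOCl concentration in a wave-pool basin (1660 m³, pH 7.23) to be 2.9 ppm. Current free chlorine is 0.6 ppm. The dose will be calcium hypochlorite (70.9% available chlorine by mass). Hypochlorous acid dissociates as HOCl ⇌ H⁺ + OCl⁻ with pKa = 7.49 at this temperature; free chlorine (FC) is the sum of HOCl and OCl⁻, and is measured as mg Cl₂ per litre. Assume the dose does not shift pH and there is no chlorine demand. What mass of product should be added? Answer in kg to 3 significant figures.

9.12 kg

Volume: 1660 m³ = 1,660,000 L.
[OCl⁻]/[HOCl] = 10^(pH − pKa) = 10^(7.23 − 7.49) = 0.5495; fraction as HOCl = 1/(1 + 0.5495) = 0.6454.
Free chlorine required for 2.9 ppm HOCl: 2.9 / 0.6454 = 4.494 ppm.
FC to add: 4.494 − 0.6 = 3.894 mg/L as Cl₂.
Cl₂ equivalent: 3.894 mg/L × 1,660,000 L = 6463 g.
Product at 70.9% available Cl: 6463 / 0.709 = 9116 g.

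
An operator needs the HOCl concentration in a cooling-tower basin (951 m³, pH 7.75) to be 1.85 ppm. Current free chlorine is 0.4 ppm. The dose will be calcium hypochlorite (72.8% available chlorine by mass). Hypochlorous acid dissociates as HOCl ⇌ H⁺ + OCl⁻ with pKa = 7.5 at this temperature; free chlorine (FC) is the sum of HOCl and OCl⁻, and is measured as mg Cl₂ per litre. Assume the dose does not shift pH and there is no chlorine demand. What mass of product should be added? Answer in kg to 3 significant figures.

Volume: 951 m³ = 951,000 L.
[OCl⁻]/[HOCl] = 10^(pH − pKa) = 10^(7.75 − 7.5) = 1.778; fraction as HOCl = 1/(1 + 1.778) = 0.3599.
Free chlorine required for 1.85 ppm HOCl: 1.85 / 0.3599 = 5.14 ppm.
FC to add: 5.14 − 0.4 = 4.74 mg/L as Cl₂.
Cl₂ equivalent: 4.74 mg/L × 951,000 L = 4508 g.
Product at 72.8% available Cl: 4508 / 0.728 = 6192 g.

6.19 kg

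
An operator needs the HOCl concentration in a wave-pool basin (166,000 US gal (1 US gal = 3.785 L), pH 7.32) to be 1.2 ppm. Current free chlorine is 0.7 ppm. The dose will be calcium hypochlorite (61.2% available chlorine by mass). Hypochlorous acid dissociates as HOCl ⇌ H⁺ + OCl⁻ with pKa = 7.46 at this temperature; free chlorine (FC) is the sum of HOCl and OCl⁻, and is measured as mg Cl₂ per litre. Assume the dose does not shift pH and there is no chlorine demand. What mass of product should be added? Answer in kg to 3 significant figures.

1.41 kg

Volume: 166,000 US gal × 3.785 L/gal = 628,310 L.
[OCl⁻]/[HOCl] = 10^(pH − pKa) = 10^(7.32 − 7.46) = 0.7244; fraction as HOCl = 1/(1 + 0.7244) = 0.5799.
Free chlorine required for 1.2 ppm HOCl: 1.2 / 0.5799 = 2.069 ppm.
FC to add: 2.069 − 0.7 = 1.369 mg/L as Cl₂.
Cl₂ equivalent: 1.369 mg/L × 628,310 L = 860.4 g.
Product at 61.2% available Cl: 860.4 / 0.612 = 1406 g.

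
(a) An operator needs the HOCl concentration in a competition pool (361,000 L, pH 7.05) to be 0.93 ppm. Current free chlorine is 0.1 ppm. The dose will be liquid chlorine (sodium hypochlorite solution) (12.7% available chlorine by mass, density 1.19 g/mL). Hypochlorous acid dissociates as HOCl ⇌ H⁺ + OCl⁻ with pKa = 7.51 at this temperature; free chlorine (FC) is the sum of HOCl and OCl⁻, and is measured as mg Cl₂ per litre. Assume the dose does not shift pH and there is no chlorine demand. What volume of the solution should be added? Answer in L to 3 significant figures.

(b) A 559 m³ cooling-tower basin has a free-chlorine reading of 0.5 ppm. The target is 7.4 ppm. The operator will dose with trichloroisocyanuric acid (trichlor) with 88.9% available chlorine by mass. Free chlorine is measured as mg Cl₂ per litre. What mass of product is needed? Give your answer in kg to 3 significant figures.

(a) 2.75 L; (b) 4.34 kg

(a) [OCl⁻]/[HOCl] = 10^(pH − pKa) = 10^(7.05 − 7.51) = 0.3467; fraction as HOCl = 1/(1 + 0.3467) = 0.7425.
(a) Free chlorine required for 0.93 ppm HOCl: 0.93 / 0.7425 = 1.252 ppm.
(a) FC to add: 1.252 − 0.1 = 1.152 mg/L as Cl₂.
(a) Cl₂ equivalent: 1.152 mg/L × 361,000 L = 416 g.
(a) Product at 12.7% available Cl: 416 / 0.127 = 3276 g.
(a) Volume: 3276 g ÷ 1.19 g/mL = 2753 mL.

(b) Volume: 559 m³ = 559,000 L.
(b) Chlorine deficit: 7.4 − 0.5 = 6.9 ppm = 6.9 mg/L as Cl₂.
(b) Cl₂ equivalent needed: 6.9 mg/L × 559,000 L = 3,857,000 mg = 3857 g.
(b) Product at 88.9% available chlorine: 3857 / 0.889 = 4339 g.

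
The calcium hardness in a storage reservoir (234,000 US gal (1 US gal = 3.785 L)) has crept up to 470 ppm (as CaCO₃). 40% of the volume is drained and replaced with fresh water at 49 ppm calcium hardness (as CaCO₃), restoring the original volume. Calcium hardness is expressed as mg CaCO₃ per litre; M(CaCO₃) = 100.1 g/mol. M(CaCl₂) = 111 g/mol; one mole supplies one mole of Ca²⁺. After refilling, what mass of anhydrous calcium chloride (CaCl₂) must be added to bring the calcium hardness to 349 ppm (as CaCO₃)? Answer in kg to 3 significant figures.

46.6 kg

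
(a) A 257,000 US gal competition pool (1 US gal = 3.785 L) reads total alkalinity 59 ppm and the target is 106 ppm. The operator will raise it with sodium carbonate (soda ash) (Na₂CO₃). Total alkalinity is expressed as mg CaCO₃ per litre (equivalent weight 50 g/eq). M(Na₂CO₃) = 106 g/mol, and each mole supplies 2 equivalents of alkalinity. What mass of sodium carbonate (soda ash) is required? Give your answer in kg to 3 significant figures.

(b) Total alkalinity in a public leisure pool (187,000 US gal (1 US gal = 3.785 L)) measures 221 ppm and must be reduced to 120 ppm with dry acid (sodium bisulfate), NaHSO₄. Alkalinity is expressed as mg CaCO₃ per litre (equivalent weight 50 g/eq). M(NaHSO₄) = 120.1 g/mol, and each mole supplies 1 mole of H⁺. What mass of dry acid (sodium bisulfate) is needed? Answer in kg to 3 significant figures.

(a) 48.5 kg; (b) 172 kg

(a) Volume: 257,000 US gal × 3.785 L/gal = 972,745 L.
(a) Alkalinity to add: (106 − 59) = 47 mg/L as CaCO₃ × 972,745 L = 45,720 g as CaCO₃.
(a) Equivalents: 45,720 g ÷ 50 g/eq = 914.4 eq.
(a) Each mole of Na₂CO₃ supplies 2 eq, so 914.4 / 2 = 457.2 mol.
(a) Mass: 457.2 mol × 106 g/mol = 48,460 g.

(b) Volume: 187,000 US gal × 3.785 L/gal = 707,795 L.
(b) Alkalinity to neutralize: (221 − 120) = 101 mg/L as CaCO₃ × 707,795 L = 71,490 g as CaCO₃.
(b) Equivalents of H⁺ required: 71,490 ÷ 50 g/eq = 1430 eq = 1430 mol NaHSO₄.
(b) Mass of NaHSO₄: 1430 × 120.1 = 171,700 g.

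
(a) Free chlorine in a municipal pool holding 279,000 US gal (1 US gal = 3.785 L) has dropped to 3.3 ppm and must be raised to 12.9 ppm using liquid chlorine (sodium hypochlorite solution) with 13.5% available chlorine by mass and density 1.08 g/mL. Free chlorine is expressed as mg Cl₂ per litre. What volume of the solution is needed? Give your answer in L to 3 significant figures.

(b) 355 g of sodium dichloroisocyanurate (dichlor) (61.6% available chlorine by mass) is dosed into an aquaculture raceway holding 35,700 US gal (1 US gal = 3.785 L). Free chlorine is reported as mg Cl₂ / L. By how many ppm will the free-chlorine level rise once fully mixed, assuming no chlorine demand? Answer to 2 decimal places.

(a) Volume: 279,000 US gal × 3.785 L/gal = 1,056,015 L.
(a) Chlorine deficit: 12.9 − 3.3 = 9.6 ppm = 9.6 mg/L as Cl₂.
(a) Cl₂ equivalent needed: 9.6 mg/L × 1,056,015 L = 10,140,000 mg = 10,140 g.
(a) Product at 13.5% available chlorine: 10,140 / 0.135 = 75,090 g.
(a) Volume at density 1.08 g/mL: 75,090 g ÷ 1.08 g/mL = 69,530 mL.

(b) Volume: 35,700 US gal × 3.785 L/gal = 135,124 L.
(b) Available chlorine delivered: 355 g × 0.616 = 218.7 g as Cl₂.
(b) Concentration rise: 218.7 g / 135,124 L = 1.618 mg/L = 1.62 ppm.

(a) 69.5 L; (b) 1.62 ppm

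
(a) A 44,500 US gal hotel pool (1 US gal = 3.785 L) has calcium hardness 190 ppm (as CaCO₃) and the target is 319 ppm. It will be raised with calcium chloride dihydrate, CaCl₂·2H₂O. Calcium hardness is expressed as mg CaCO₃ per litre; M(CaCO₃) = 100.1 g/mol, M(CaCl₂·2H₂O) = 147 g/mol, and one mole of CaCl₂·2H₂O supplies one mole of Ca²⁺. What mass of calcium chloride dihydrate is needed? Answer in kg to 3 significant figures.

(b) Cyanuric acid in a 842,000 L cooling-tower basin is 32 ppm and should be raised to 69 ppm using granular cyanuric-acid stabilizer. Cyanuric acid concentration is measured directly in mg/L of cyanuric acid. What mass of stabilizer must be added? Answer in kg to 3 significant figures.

(a) Volume: 44,500 US gal × 3.785 L/gal = 168,432 L.
(a) Hardness to add: (319 − 190) = 129 mg/L as CaCO₃ × 168,432 L = 21,730 g as CaCO₃.
(a) Moles of Ca²⁺ (1 mol Ca²⁺ ≡ 1 mol CaCO₃): 21,730 / 100.1 g/mol = 217.1 mol.
(a) Mass of CaCl₂·2H₂O: 217.1 × 147 = 31,910 g.

(b) CYA to add: (69 − 32) = 37 mg/L × 842,000 L = 31,150 g cyanuric acid.

(a) 31.9 kg; (b) 31.2 kg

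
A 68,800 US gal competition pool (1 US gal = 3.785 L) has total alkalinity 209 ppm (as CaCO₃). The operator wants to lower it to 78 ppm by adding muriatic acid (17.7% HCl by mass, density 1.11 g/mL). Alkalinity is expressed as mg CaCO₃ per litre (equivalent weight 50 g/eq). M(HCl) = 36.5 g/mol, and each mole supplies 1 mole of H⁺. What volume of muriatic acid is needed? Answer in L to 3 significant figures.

Volume: 68,800 US gal × 3.785 L/gal = 260,408 L.
Alkalinity to neutralize: (209 − 78) = 131 mg/L as CaCO₃ × 260,408 L = 34,110 g as CaCO₃.
Equivalents of H⁺ required: 34,110 ÷ 50 g/eq = 682.3 eq = 682.3 mol HCl.
Mass of HCl: 682.3 × 36.5 = 24,900 g.
Mass of 17.7% solution: 24,900 / 0.177 = 140,700 g.
Volume: 140,700 g ÷ 1.11 g/mL = 126,800 mL.

127 L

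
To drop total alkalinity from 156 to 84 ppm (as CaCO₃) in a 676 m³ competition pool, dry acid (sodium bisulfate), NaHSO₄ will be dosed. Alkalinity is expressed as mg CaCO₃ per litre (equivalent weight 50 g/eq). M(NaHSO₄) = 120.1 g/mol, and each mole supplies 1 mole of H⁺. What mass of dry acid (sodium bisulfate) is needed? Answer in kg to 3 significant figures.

117 kg

Volume: 676 m³ = 676,000 L.
Alkalinity to neutralize: (156 − 84) = 72 mg/L as CaCO₃ × 676,000 L = 48,670 g as CaCO₃.
Equivalents of H⁺ required: 48,670 ÷ 50 g/eq = 973.4 eq = 973.4 mol NaHSO₄.
Mass of NaHSO₄: 973.4 × 120.1 = 116,900 g.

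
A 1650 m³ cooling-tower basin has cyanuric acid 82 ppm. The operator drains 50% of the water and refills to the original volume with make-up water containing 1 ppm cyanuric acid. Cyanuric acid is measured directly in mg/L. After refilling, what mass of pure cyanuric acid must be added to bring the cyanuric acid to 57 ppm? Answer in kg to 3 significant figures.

25.6 kg

Volume: 1650 m³ = 1,650,000 L.
After draining 50% and refilling: 82 × 0.50 + 1 × 0.50 = 41.5 ppm.
Deficit to target: 57 − 41.5 = 15.5 mg/L.
Mass: 15.5 mg/L × 1,650,000 L = 25,580 g cyanuric acid.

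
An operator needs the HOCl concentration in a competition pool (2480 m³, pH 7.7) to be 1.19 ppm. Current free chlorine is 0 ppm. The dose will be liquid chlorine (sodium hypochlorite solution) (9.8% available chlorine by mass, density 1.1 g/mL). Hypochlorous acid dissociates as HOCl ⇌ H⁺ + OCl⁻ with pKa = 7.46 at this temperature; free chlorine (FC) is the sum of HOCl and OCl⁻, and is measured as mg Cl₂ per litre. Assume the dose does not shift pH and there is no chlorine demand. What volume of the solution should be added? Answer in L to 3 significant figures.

Volume: 2480 m³ = 2,480,000 L.
[OCl⁻]/[HOCl] = 10^(pH − pKa) = 10^(7.7 − 7.46) = 1.738; fraction as HOCl = 1/(1 + 1.738) = 0.3653.
Free chlorine required for 1.19 ppm HOCl: 1.19 / 0.3653 = 3.258 ppm.
FC to add: 3.258 − 0 = 3.258 mg/L as Cl₂.
Cl₂ equivalent: 3.258 mg/L × 2,480,000 L = 8080 g.
Product at 9.8% available Cl: 8080 / 0.098 = 82,450 g.
Volume: 82,450 g ÷ 1.1 g/mL = 74,950 mL.

75.0 L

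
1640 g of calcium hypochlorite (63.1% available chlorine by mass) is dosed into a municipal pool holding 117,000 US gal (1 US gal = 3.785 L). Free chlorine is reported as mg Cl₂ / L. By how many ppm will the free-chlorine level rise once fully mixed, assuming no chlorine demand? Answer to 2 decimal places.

Volume: 117,000 US gal × 3.785 L/gal = 442,845 L.
Available chlorine delivered: 1640 g × 0.631 = 1035 g as Cl₂.
Concentration rise: 1035 g / 442,845 L = 2.337 mg/L = 2.34 ppm.

2.34 ppm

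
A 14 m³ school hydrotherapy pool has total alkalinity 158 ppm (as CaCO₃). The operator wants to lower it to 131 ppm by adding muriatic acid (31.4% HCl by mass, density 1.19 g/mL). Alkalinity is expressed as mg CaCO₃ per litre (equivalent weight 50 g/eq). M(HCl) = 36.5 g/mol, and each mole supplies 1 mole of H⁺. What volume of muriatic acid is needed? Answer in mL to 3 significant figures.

738 mL

Volume: 14 m³ = 14,000 L.
Alkalinity to neutralize: (158 − 131) = 27 mg/L as CaCO₃ × 14,000 L = 378 g as CaCO₃.
Equivalents of H⁺ required: 378 ÷ 50 g/eq = 7.56 eq = 7.56 mol HCl.
Mass of HCl: 7.56 × 36.5 = 275.9 g.
Mass of 31.4% solution: 275.9 / 0.314 = 878.8 g.
Volume: 878.8 g ÷ 1.19 g/mL = 738.5 mL.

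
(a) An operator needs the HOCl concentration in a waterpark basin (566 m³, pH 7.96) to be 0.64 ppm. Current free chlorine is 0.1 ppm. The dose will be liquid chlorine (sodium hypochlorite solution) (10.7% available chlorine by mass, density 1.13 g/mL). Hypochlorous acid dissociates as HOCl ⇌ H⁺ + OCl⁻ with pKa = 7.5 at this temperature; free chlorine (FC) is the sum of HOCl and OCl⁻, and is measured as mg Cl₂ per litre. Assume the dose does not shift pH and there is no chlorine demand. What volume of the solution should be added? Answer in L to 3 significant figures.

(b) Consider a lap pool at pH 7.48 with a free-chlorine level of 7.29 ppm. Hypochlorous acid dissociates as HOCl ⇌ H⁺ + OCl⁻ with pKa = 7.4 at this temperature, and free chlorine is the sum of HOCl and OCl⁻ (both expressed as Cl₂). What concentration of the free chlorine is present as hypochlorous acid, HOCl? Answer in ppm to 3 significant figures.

(a) Volume: 566 m³ = 566,000 L.
(a) [OCl⁻]/[HOCl] = 10^(pH − pKa) = 10^(7.96 − 7.5) = 2.884; fraction as HOCl = 1/(1 + 2.884) = 0.2575.
(a) Free chlorine required for 0.64 ppm HOCl: 0.64 / 0.2575 = 2.486 ppm.
(a) FC to add: 2.486 − 0.1 = 2.386 mg/L as Cl₂.
(a) Cl₂ equivalent: 2.386 mg/L × 566,000 L = 1350 g.
(a) Product at 10.7% available Cl: 1350 / 0.107 = 12,620 g.
(a) Volume: 12,620 g ÷ 1.13 g/mL = 11,170 mL.

(b) [OCl⁻]/[HOCl] = 10^(pH − pKa) = 10^(7.48 − 7.4) = 10^0.08 = 1.202.
(b) Fraction as HOCl = 1 / (1 + 1.202) = 0.4541.
(b) HOCl = 0.4541 × 7.29 ppm = 3.31 ppm.

(a) 11.2 L; (b) 3.31 ppm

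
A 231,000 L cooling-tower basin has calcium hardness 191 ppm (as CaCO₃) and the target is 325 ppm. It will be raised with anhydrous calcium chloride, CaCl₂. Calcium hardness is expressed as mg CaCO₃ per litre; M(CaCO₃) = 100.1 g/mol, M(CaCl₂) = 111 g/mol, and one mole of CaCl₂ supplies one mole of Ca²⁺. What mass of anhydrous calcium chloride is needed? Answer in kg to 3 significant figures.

34.3 kg

Hardness to add: (325 − 191) = 134 mg/L as CaCO₃ × 231,000 L = 30,950 g as CaCO₃.
Moles of Ca²⁺ (1 mol Ca²⁺ ≡ 1 mol CaCO₃): 30,950 / 100.1 g/mol = 309.2 mol.
Mass of CaCl₂: 309.2 × 111 = 34,320 g.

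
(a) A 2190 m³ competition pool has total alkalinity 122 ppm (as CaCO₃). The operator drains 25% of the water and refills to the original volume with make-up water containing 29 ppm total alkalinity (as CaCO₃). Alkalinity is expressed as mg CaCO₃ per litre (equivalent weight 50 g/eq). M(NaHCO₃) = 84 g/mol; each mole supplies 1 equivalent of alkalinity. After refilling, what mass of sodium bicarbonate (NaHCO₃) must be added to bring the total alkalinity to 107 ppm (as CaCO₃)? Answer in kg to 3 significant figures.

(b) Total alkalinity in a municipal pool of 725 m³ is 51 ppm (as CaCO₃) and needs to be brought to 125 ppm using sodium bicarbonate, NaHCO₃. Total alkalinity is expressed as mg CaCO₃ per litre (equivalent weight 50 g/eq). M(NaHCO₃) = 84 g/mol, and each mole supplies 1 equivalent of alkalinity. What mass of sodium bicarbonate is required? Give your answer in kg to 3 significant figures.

(a) 30.4 kg; (b) 90.1 kg

(a) Volume: 2190 m³ = 2,190,000 L.
(a) After draining 25% and refilling: 122 × 0.75 + 29 × 0.25 = 98.75 ppm.
(a) Deficit to target: 107 − 98.75 = 8.25 mg/L.
(a) As CaCO₃: 8.25 mg/L × 2,190,000 L = 18,070 g; ÷ 50 g/eq ÷ 1 = 361.4 mol NaHCO₃.
(a) Mass: 361.4 × 84 = 30,350 g.

(b) Volume: 725 m³ = 725,000 L.
(b) Alkalinity to add: (125 − 51) = 74 mg/L as CaCO₃ × 725,000 L = 53,650 g as CaCO₃.
(b) Equivalents: 53,650 g ÷ 50 g/eq = 1073 eq.
(b) NaHCO₃ supplies 1 eq per mole → 1073 mol.
(b) Mass: 1073 mol × 84 g/mol = 90,130 g.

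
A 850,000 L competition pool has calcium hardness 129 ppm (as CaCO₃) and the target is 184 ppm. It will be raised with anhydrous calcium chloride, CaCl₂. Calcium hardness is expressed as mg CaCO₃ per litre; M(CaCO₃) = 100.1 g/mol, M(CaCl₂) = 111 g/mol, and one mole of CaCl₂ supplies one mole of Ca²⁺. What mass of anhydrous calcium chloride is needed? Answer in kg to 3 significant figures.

Hardness to add: (184 − 129) = 55 mg/L as CaCO₃ × 850,000 L = 46,750 g as CaCO₃.
Moles of Ca²⁺ (1 mol Ca²⁺ ≡ 1 mol CaCO₃): 46,750 / 100.1 g/mol = 467 mol.
Mass of CaCl₂: 467 × 111 = 51,840 g.

51.8 kg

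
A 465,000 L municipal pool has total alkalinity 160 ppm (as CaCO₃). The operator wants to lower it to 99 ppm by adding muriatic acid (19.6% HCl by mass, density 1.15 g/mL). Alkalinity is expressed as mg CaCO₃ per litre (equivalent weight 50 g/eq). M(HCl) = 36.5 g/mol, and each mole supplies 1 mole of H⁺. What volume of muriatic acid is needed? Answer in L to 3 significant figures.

Alkalinity to neutralize: (160 − 99) = 61 mg/L as CaCO₃ × 465,000 L = 28,360 g as CaCO₃.
Equivalents of H⁺ required: 28,360 ÷ 50 g/eq = 567.3 eq = 567.3 mol HCl.
Mass of HCl: 567.3 × 36.5 = 20,710 g.
Mass of 19.6% solution: 20,710 / 0.196 = 105,600 g.
Volume: 105,600 g ÷ 1.15 g/mL = 91,870 mL.

91.9 L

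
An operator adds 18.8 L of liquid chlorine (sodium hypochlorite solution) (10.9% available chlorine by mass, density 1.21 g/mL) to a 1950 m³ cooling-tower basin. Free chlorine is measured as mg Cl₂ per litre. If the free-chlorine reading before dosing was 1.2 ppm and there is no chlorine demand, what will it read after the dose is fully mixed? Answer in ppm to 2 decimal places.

Volume: 1950 m³ = 1,950,000 L.
Mass of solution: 18.8 L × 1000 mL/L × 1.21 g/mL = 22,750 g.
Available chlorine delivered: 22,750 g × 0.109 = 2480 g as Cl₂.
Concentration rise: 2480 g / 1,950,000 L = 1.272 mg/L = 1.27 ppm.
Final FC: 1.2 + 1.27 = 2.47 ppm.

2.47 ppm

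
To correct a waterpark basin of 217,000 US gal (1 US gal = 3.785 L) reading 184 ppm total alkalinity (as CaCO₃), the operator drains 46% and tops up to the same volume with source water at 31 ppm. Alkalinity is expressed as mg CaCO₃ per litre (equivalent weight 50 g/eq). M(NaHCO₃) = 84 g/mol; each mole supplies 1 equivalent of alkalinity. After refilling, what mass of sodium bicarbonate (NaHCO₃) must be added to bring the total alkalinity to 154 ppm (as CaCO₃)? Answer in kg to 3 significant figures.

Volume: 217,000 US gal × 3.785 L/gal = 821,345 L.
After draining 46% and refilling: 184 × 0.54 + 31 × 0.46 = 113.62 ppm.
Deficit to target: 154 − 113.62 = 40.38 mg/L.
As CaCO₃: 40.38 mg/L × 821,345 L = 33,170 g; ÷ 50 g/eq ÷ 1 = 663.3 mol NaHCO₃.
Mass: 663.3 × 84 = 55,720 g.

55.7 kg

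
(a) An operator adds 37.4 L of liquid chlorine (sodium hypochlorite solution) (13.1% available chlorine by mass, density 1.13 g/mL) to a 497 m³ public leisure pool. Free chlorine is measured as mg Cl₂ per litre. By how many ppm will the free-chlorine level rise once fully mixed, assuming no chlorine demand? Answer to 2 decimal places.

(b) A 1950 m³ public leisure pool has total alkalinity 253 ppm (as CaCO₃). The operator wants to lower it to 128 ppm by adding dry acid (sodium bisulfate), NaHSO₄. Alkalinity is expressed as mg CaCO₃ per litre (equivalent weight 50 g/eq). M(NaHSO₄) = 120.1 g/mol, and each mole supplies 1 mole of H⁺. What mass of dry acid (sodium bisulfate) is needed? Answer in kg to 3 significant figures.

(a) Volume: 497 m³ = 497,000 L.
(a) Mass of solution: 37.4 L × 1000 mL/L × 1.13 g/mL = 42,260 g.
(a) Available chlorine delivered: 42,260 g × 0.131 = 5536 g as Cl₂.
(a) Concentration rise: 5536 g / 497,000 L = 11.14 mg/L = 11.14 ppm.

(b) Volume: 1950 m³ = 1,950,000 L.
(b) Alkalinity to neutralize: (253 − 128) = 125 mg/L as CaCO₃ × 1,950,000 L = 243,800 g as CaCO₃.
(b) Equivalents of H⁺ required: 243,800 ÷ 50 g/eq = 4875 eq = 4875 mol NaHSO₄.
(b) Mass of NaHSO₄: 4875 × 120.1 = 585,500 g.

(a) 11.14 ppm; (b) 585 kg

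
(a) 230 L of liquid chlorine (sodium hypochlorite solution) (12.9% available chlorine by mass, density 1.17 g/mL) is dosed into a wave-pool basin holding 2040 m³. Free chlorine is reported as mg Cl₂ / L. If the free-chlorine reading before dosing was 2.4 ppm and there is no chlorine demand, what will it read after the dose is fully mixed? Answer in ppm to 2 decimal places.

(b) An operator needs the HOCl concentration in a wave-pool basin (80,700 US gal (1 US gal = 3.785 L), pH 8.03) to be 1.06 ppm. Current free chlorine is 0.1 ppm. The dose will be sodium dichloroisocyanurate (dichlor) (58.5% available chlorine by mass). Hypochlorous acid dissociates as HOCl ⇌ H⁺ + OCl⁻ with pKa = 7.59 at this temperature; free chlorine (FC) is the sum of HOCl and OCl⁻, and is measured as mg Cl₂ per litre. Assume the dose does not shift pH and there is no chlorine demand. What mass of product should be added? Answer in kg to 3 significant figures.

(a) 19.42 ppm; (b) 2.03 kg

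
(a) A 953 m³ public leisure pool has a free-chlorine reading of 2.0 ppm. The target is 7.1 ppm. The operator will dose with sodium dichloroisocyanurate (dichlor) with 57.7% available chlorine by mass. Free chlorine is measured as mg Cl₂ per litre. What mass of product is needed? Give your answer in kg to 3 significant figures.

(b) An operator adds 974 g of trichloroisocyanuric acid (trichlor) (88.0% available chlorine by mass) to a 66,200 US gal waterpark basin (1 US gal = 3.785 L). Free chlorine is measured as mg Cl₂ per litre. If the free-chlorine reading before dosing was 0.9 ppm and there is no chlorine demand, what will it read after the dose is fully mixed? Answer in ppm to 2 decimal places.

(a) Volume: 953 m³ = 953,000 L.
(a) Chlorine deficit: 7.1 − 2.0 = 5.1 ppm = 5.1 mg/L as Cl₂.
(a) Cl₂ equivalent needed: 5.1 mg/L × 953,000 L = 4,860,000 mg = 4860 g.
(a) Product at 57.7% available chlorine: 4860 / 0.577 = 8423 g.

(b) Volume: 66,200 US gal × 3.785 L/gal = 250,567 L.
(b) Available chlorine delivered: 974 g × 0.88 = 857.1 g as Cl₂.
(b) Concentration rise: 857.1 g / 250,567 L = 3.421 mg/L = 3.42 ppm.
(b) Final FC: 0.9 + 3.42 = 4.32 ppm.

(a) 8.42 kg; (b) 4.32 ppm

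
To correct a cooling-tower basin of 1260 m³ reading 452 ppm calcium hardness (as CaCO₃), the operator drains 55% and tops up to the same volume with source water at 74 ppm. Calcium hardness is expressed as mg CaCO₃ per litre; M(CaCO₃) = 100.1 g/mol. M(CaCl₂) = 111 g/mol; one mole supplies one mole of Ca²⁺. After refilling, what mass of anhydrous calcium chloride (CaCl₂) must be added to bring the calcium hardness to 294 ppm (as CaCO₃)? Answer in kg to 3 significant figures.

Volume: 1260 m³ = 1,260,000 L.
After draining 55% and refilling: 452 × 0.45 + 74 × 0.55 = 244.1 ppm.
Deficit to target: 294 − 244.1 = 49.9 mg/L.
As CaCO₃: 49.9 mg/L × 1,260,000 L = 62,870 g; ÷ 100.1 = 628.1 mol Ca²⁺.
Mass: 628.1 × 111 = 69,720 g.

69.7 kg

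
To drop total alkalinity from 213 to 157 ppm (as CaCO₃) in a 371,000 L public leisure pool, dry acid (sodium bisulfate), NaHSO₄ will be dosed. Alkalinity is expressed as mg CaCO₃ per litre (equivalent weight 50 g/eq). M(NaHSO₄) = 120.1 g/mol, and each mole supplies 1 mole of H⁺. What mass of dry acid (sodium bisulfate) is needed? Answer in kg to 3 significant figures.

49.9 kg

Alkalinity to neutralize: (213 − 157) = 56 mg/L as CaCO₃ × 371,000 L = 20,780 g as CaCO₃.
Equivalents of H⁺ required: 20,780 ÷ 50 g/eq = 415.5 eq = 415.5 mol NaHSO₄.
Mass of NaHSO₄: 415.5 × 120.1 = 49,900 g.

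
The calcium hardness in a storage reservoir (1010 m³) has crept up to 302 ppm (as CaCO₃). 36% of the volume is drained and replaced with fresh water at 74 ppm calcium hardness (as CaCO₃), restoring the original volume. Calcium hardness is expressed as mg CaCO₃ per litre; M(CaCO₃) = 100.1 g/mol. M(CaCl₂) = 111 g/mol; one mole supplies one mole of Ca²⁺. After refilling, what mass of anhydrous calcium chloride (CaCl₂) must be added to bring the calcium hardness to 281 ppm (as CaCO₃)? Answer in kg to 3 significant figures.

Volume: 1010 m³ = 1,010,000 L.
After draining 36% and refilling: 302 × 0.64 + 74 × 0.36 = 219.92 ppm.
Deficit to target: 281 − 219.92 = 61.08 mg/L.
As CaCO₃: 61.08 mg/L × 1,010,000 L = 61,690 g; ÷ 100.1 = 616.3 mol Ca²⁺.
Mass: 616.3 × 111 = 68,410 g.

68.4 kg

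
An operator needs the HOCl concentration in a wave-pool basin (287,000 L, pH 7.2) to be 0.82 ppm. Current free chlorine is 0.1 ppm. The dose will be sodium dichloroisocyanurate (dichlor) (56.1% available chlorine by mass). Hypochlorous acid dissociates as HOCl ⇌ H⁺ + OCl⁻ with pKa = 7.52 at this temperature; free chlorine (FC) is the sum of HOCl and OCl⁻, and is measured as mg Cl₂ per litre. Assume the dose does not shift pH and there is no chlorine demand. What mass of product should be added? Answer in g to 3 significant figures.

[OCl⁻]/[HOCl] = 10^(pH − pKa) = 10^(7.2 − 7.52) = 0.4786; fraction as HOCl = 1/(1 + 0.4786) = 0.6763.
Free chlorine required for 0.82 ppm HOCl: 0.82 / 0.6763 = 1.212 ppm.
FC to add: 1.212 − 0.1 = 1.112 mg/L as Cl₂.
Cl₂ equivalent: 1.112 mg/L × 287,000 L = 319.3 g.
Product at 56.1% available Cl: 319.3 / 0.561 = 569.1 g.

569 g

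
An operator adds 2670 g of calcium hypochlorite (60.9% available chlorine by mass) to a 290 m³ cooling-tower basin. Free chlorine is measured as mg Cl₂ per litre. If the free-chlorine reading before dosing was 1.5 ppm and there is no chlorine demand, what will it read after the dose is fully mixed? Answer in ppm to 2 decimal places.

7.11 ppm

Volume: 290 m³ = 290,000 L.
Available chlorine delivered: 2670 g × 0.609 = 1626 g as Cl₂.
Concentration rise: 1626 g / 290,000 L = 5.607 mg/L = 5.61 ppm.
Final FC: 1.5 + 5.61 = 7.11 ppm.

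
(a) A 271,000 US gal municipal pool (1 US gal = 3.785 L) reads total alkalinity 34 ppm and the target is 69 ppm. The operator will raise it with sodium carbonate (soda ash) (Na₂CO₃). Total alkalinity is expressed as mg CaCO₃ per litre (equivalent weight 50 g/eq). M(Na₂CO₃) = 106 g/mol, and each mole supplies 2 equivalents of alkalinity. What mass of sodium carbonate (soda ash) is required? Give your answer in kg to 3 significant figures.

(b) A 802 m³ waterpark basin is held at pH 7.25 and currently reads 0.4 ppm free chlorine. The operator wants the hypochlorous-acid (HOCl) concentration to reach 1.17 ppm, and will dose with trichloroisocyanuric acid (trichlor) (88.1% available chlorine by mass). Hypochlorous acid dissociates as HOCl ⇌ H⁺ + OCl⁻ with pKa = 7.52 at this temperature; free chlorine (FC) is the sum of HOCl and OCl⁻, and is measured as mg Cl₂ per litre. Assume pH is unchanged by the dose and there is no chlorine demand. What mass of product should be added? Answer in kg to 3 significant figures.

(a) Volume: 271,000 US gal × 3.785 L/gal = 1,025,735 L.
(a) Alkalinity to add: (69 − 34) = 35 mg/L as CaCO₃ × 1,025,735 L = 35,900 g as CaCO₃.
(a) Equivalents: 35,900 g ÷ 50 g/eq = 718 eq.
(a) Each mole of Na₂CO₃ supplies 2 eq, so 718 / 2 = 359 mol.
(a) Mass: 359 mol × 106 g/mol = 38,050 g.

(b) Volume: 802 m³ = 802,000 L.
(b) [OCl⁻]/[HOCl] = 10^(pH − pKa) = 10^(7.25 − 7.52) = 0.537; fraction as HOCl = 1/(1 + 0.537) = 0.6506.
(b) Free chlorine required for 1.17 ppm HOCl: 1.17 / 0.6506 = 1.798 ppm.
(b) FC to add: 1.798 − 0.4 = 1.398 mg/L as Cl₂.
(b) Cl₂ equivalent: 1.398 mg/L × 802,000 L = 1121 g.
(b) Product at 88.1% available Cl: 1121 / 0.881 = 1273 g.

(a) 38.1 kg; (b) 1.27 kg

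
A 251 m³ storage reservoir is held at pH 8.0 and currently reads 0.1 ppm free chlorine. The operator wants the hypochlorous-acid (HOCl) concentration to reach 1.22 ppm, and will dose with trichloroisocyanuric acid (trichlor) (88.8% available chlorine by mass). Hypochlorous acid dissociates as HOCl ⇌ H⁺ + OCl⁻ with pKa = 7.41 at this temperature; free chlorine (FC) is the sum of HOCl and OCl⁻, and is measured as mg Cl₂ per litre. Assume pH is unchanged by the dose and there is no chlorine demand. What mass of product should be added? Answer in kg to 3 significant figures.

Volume: 251 m³ = 251,000 L.
[OCl⁻]/[HOCl] = 10^(pH − pKa) = 10^(8.0 − 7.41) = 3.89; fraction as HOCl = 1/(1 + 3.89) = 0.2045.
Free chlorine required for 1.22 ppm HOCl: 1.22 / 0.2045 = 5.966 ppm.
FC to add: 5.966 − 0.1 = 5.866 mg/L as Cl₂.
Cl₂ equivalent: 5.866 mg/L × 251,000 L = 1472 g.
Product at 88.8% available Cl: 1472 / 0.888 = 1658 g.

1.66 kg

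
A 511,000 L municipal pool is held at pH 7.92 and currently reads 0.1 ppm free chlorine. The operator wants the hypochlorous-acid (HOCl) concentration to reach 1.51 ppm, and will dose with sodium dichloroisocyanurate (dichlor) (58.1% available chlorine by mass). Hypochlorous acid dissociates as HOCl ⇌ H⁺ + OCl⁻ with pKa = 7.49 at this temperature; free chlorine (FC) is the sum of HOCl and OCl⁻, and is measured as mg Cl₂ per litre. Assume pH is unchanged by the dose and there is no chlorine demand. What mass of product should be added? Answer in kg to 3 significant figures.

[OCl⁻]/[HOCl] = 10^(pH − pKa) = 10^(7.92 − 7.49) = 2.692; fraction as HOCl = 1/(1 + 2.692) = 0.2709.
Free chlorine required for 1.51 ppm HOCl: 1.51 / 0.2709 = 5.574 ppm.
FC to add: 5.574 − 0.1 = 5.474 mg/L as Cl₂.
Cl₂ equivalent: 5.474 mg/L × 511,000 L = 2797 g.
Product at 58.1% available Cl: 2797 / 0.581 = 4815 g.

4.81 kg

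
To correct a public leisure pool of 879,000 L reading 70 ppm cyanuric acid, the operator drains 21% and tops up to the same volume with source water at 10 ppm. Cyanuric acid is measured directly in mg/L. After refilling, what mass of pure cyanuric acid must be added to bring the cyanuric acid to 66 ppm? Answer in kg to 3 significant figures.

After draining 21% and refilling: 70 × 0.79 + 10 × 0.21 = 57.4 ppm.
Deficit to target: 66 − 57.4 = 8.6 mg/L.
Mass: 8.6 mg/L × 879,000 L = 7559 g cyanuric acid.

7.56 kg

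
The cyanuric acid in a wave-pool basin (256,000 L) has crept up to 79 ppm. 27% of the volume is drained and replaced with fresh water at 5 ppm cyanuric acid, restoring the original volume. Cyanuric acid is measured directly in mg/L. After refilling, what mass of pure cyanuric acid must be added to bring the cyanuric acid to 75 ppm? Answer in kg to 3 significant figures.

4.09 kg

After draining 27% and refilling: 79 × 0.73 + 5 × 0.27 = 59.02 ppm.
Deficit to target: 75 − 59.02 = 15.98 mg/L.
Mass: 15.98 mg/L × 256,000 L = 4091 g cyanuric acid.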